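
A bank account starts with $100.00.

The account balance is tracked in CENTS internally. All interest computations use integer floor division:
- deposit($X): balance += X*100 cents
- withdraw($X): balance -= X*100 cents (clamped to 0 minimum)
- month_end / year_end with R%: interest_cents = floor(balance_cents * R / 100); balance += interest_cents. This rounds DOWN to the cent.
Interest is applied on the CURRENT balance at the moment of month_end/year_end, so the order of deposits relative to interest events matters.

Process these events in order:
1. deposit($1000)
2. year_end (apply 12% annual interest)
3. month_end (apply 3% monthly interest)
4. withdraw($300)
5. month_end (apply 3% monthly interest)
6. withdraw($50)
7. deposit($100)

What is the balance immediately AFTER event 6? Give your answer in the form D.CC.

Answer: 948.02

Derivation:
After 1 (deposit($1000)): balance=$1100.00 total_interest=$0.00
After 2 (year_end (apply 12% annual interest)): balance=$1232.00 total_interest=$132.00
After 3 (month_end (apply 3% monthly interest)): balance=$1268.96 total_interest=$168.96
After 4 (withdraw($300)): balance=$968.96 total_interest=$168.96
After 5 (month_end (apply 3% monthly interest)): balance=$998.02 total_interest=$198.02
After 6 (withdraw($50)): balance=$948.02 total_interest=$198.02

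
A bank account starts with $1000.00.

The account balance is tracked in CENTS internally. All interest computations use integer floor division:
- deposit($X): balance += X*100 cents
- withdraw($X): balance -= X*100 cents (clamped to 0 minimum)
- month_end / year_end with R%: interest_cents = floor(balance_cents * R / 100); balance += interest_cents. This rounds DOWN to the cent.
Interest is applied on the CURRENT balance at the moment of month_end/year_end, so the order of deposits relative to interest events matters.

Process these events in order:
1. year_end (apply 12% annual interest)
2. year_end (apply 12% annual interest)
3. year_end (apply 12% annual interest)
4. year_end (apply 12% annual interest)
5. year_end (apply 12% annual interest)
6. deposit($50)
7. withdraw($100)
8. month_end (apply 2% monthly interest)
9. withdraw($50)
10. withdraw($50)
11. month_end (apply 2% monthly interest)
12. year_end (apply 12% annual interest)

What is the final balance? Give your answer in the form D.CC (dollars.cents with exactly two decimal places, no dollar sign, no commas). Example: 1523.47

Answer: 1881.04

Derivation:
After 1 (year_end (apply 12% annual interest)): balance=$1120.00 total_interest=$120.00
After 2 (year_end (apply 12% annual interest)): balance=$1254.40 total_interest=$254.40
After 3 (year_end (apply 12% annual interest)): balance=$1404.92 total_interest=$404.92
After 4 (year_end (apply 12% annual interest)): balance=$1573.51 total_interest=$573.51
After 5 (year_end (apply 12% annual interest)): balance=$1762.33 total_interest=$762.33
After 6 (deposit($50)): balance=$1812.33 total_interest=$762.33
After 7 (withdraw($100)): balance=$1712.33 total_interest=$762.33
After 8 (month_end (apply 2% monthly interest)): balance=$1746.57 total_interest=$796.57
After 9 (withdraw($50)): balance=$1696.57 total_interest=$796.57
After 10 (withdraw($50)): balance=$1646.57 total_interest=$796.57
After 11 (month_end (apply 2% monthly interest)): balance=$1679.50 total_interest=$829.50
After 12 (year_end (apply 12% annual interest)): balance=$1881.04 total_interest=$1031.04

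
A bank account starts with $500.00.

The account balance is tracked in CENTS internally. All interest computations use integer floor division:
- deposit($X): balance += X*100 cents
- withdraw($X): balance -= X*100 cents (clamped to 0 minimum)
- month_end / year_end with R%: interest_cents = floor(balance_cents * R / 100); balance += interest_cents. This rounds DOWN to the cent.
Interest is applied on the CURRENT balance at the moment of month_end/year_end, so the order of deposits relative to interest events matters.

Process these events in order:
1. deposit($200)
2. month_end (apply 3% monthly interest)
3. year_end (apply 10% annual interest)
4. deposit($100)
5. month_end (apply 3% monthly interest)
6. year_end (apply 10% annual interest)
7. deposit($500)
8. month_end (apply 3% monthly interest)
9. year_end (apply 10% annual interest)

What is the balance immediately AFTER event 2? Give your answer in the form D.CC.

After 1 (deposit($200)): balance=$700.00 total_interest=$0.00
After 2 (month_end (apply 3% monthly interest)): balance=$721.00 total_interest=$21.00

Answer: 721.00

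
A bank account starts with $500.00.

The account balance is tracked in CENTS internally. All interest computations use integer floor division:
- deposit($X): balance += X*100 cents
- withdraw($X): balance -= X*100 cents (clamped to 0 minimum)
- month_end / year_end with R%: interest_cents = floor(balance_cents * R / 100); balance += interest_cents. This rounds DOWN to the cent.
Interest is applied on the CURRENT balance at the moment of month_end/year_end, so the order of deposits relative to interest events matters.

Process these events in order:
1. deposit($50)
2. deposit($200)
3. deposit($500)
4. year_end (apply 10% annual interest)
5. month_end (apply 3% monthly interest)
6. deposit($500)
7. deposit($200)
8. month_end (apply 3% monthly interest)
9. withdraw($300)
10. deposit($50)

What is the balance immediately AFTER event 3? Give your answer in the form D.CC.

After 1 (deposit($50)): balance=$550.00 total_interest=$0.00
After 2 (deposit($200)): balance=$750.00 total_interest=$0.00
After 3 (deposit($500)): balance=$1250.00 total_interest=$0.00

Answer: 1250.00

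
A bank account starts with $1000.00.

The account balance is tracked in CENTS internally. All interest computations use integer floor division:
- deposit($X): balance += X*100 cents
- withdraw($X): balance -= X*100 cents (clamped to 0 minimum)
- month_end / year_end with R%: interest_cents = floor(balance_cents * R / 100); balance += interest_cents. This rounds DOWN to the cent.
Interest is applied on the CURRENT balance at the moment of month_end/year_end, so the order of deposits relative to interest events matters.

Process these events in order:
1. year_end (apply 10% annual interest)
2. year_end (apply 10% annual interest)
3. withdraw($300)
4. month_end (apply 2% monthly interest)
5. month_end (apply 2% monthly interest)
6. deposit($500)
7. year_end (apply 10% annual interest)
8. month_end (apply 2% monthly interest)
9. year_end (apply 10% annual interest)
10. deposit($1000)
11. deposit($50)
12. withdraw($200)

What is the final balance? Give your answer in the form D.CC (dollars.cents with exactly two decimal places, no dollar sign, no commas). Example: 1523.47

After 1 (year_end (apply 10% annual interest)): balance=$1100.00 total_interest=$100.00
After 2 (year_end (apply 10% annual interest)): balance=$1210.00 total_interest=$210.00
After 3 (withdraw($300)): balance=$910.00 total_interest=$210.00
After 4 (month_end (apply 2% monthly interest)): balance=$928.20 total_interest=$228.20
After 5 (month_end (apply 2% monthly interest)): balance=$946.76 total_interest=$246.76
After 6 (deposit($500)): balance=$1446.76 total_interest=$246.76
After 7 (year_end (apply 10% annual interest)): balance=$1591.43 total_interest=$391.43
After 8 (month_end (apply 2% monthly interest)): balance=$1623.25 total_interest=$423.25
After 9 (year_end (apply 10% annual interest)): balance=$1785.57 total_interest=$585.57
After 10 (deposit($1000)): balance=$2785.57 total_interest=$585.57
After 11 (deposit($50)): balance=$2835.57 total_interest=$585.57
After 12 (withdraw($200)): balance=$2635.57 total_interest=$585.57

Answer: 2635.57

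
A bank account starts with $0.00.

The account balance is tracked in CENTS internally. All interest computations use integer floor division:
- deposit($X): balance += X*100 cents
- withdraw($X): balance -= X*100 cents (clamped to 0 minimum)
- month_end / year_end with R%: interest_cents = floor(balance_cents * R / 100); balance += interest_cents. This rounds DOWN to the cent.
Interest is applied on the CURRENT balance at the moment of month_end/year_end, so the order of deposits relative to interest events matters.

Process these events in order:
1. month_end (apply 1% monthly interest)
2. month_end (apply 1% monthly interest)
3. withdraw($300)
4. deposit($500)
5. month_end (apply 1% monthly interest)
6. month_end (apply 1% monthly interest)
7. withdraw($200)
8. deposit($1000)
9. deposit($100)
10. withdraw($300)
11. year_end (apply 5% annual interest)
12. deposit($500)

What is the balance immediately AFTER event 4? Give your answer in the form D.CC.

After 1 (month_end (apply 1% monthly interest)): balance=$0.00 total_interest=$0.00
After 2 (month_end (apply 1% monthly interest)): balance=$0.00 total_interest=$0.00
After 3 (withdraw($300)): balance=$0.00 total_interest=$0.00
After 4 (deposit($500)): balance=$500.00 total_interest=$0.00

Answer: 500.00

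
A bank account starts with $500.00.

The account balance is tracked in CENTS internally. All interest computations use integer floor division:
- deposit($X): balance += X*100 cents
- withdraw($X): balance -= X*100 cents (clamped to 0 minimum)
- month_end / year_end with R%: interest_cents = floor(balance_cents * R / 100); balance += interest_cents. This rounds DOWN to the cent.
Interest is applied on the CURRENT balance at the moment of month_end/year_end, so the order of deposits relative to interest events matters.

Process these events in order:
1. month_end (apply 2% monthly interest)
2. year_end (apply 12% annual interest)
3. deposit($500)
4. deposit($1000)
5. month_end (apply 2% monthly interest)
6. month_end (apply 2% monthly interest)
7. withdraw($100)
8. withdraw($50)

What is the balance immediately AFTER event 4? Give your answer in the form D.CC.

Answer: 2071.20

Derivation:
After 1 (month_end (apply 2% monthly interest)): balance=$510.00 total_interest=$10.00
After 2 (year_end (apply 12% annual interest)): balance=$571.20 total_interest=$71.20
After 3 (deposit($500)): balance=$1071.20 total_interest=$71.20
After 4 (deposit($1000)): balance=$2071.20 total_interest=$71.20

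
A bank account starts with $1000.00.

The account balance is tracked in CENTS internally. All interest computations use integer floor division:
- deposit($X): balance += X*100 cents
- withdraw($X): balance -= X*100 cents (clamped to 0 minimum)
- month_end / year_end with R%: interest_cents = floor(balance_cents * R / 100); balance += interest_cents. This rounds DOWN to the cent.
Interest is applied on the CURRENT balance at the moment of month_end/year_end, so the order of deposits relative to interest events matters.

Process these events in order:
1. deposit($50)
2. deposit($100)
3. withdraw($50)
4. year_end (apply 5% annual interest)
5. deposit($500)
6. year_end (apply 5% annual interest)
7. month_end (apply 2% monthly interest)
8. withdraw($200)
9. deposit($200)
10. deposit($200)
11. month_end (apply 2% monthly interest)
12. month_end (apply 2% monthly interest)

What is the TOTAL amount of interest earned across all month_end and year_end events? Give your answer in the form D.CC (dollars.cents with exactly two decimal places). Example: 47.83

Answer: 252.18

Derivation:
After 1 (deposit($50)): balance=$1050.00 total_interest=$0.00
After 2 (deposit($100)): balance=$1150.00 total_interest=$0.00
After 3 (withdraw($50)): balance=$1100.00 total_interest=$0.00
After 4 (year_end (apply 5% annual interest)): balance=$1155.00 total_interest=$55.00
After 5 (deposit($500)): balance=$1655.00 total_interest=$55.00
After 6 (year_end (apply 5% annual interest)): balance=$1737.75 total_interest=$137.75
After 7 (month_end (apply 2% monthly interest)): balance=$1772.50 total_interest=$172.50
After 8 (withdraw($200)): balance=$1572.50 total_interest=$172.50
After 9 (deposit($200)): balance=$1772.50 total_interest=$172.50
After 10 (deposit($200)): balance=$1972.50 total_interest=$172.50
After 11 (month_end (apply 2% monthly interest)): balance=$2011.95 total_interest=$211.95
After 12 (month_end (apply 2% monthly interest)): balance=$2052.18 total_interest=$252.18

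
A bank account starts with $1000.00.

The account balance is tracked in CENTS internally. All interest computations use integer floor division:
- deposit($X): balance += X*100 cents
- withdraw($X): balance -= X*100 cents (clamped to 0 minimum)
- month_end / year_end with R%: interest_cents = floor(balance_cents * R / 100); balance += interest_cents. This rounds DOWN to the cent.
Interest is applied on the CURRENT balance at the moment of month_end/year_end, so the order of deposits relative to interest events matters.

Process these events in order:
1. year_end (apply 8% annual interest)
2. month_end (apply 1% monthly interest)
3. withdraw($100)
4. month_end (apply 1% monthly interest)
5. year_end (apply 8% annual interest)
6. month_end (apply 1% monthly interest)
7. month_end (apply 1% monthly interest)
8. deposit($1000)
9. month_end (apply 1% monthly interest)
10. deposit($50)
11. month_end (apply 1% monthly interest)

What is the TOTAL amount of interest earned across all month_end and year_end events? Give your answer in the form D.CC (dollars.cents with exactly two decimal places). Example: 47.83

After 1 (year_end (apply 8% annual interest)): balance=$1080.00 total_interest=$80.00
After 2 (month_end (apply 1% monthly interest)): balance=$1090.80 total_interest=$90.80
After 3 (withdraw($100)): balance=$990.80 total_interest=$90.80
After 4 (month_end (apply 1% monthly interest)): balance=$1000.70 total_interest=$100.70
After 5 (year_end (apply 8% annual interest)): balance=$1080.75 total_interest=$180.75
After 6 (month_end (apply 1% monthly interest)): balance=$1091.55 total_interest=$191.55
After 7 (month_end (apply 1% monthly interest)): balance=$1102.46 total_interest=$202.46
After 8 (deposit($1000)): balance=$2102.46 total_interest=$202.46
After 9 (month_end (apply 1% monthly interest)): balance=$2123.48 total_interest=$223.48
After 10 (deposit($50)): balance=$2173.48 total_interest=$223.48
After 11 (month_end (apply 1% monthly interest)): balance=$2195.21 total_interest=$245.21

Answer: 245.21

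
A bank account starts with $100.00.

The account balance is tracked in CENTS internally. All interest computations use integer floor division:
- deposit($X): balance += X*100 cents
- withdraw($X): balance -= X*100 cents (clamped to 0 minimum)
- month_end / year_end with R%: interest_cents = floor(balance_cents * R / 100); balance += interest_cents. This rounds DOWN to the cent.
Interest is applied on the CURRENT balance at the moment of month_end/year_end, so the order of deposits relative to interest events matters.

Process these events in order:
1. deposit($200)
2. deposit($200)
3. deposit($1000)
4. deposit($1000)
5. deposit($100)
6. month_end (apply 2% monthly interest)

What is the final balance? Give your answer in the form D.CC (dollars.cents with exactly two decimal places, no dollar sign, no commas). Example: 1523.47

Answer: 2652.00

Derivation:
After 1 (deposit($200)): balance=$300.00 total_interest=$0.00
After 2 (deposit($200)): balance=$500.00 total_interest=$0.00
After 3 (deposit($1000)): balance=$1500.00 total_interest=$0.00
After 4 (deposit($1000)): balance=$2500.00 total_interest=$0.00
After 5 (deposit($100)): balance=$2600.00 total_interest=$0.00
After 6 (month_end (apply 2% monthly interest)): balance=$2652.00 total_interest=$52.00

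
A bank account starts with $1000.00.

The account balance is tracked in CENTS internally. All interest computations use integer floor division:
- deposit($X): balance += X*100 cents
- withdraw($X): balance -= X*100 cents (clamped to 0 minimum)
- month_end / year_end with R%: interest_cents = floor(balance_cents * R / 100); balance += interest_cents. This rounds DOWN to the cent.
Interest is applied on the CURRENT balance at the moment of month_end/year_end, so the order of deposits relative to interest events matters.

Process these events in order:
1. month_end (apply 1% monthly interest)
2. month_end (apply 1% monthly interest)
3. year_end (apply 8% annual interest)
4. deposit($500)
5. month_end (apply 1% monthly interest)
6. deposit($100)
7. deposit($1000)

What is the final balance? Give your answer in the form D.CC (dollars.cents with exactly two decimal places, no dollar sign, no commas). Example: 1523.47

After 1 (month_end (apply 1% monthly interest)): balance=$1010.00 total_interest=$10.00
After 2 (month_end (apply 1% monthly interest)): balance=$1020.10 total_interest=$20.10
After 3 (year_end (apply 8% annual interest)): balance=$1101.70 total_interest=$101.70
After 4 (deposit($500)): balance=$1601.70 total_interest=$101.70
After 5 (month_end (apply 1% monthly interest)): balance=$1617.71 total_interest=$117.71
After 6 (deposit($100)): balance=$1717.71 total_interest=$117.71
After 7 (deposit($1000)): balance=$2717.71 total_interest=$117.71

Answer: 2717.71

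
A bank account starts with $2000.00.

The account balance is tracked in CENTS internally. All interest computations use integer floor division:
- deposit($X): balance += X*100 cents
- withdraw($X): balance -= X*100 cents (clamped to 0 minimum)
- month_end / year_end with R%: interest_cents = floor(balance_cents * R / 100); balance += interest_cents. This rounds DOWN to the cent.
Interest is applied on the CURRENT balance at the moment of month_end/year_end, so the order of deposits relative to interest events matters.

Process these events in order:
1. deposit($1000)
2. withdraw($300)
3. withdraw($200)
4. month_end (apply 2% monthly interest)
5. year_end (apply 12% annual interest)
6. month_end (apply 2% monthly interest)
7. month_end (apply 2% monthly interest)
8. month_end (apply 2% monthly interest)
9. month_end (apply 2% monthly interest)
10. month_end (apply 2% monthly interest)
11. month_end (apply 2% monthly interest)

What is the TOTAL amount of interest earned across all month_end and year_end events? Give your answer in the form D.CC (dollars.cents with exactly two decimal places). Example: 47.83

Answer: 716.29

Derivation:
After 1 (deposit($1000)): balance=$3000.00 total_interest=$0.00
After 2 (withdraw($300)): balance=$2700.00 total_interest=$0.00
After 3 (withdraw($200)): balance=$2500.00 total_interest=$0.00
After 4 (month_end (apply 2% monthly interest)): balance=$2550.00 total_interest=$50.00
After 5 (year_end (apply 12% annual interest)): balance=$2856.00 total_interest=$356.00
After 6 (month_end (apply 2% monthly interest)): balance=$2913.12 total_interest=$413.12
After 7 (month_end (apply 2% monthly interest)): balance=$2971.38 total_interest=$471.38
After 8 (month_end (apply 2% monthly interest)): balance=$3030.80 total_interest=$530.80
After 9 (month_end (apply 2% monthly interest)): balance=$3091.41 total_interest=$591.41
After 10 (month_end (apply 2% monthly interest)): balance=$3153.23 total_interest=$653.23
After 11 (month_end (apply 2% monthly interest)): balance=$3216.29 total_interest=$716.29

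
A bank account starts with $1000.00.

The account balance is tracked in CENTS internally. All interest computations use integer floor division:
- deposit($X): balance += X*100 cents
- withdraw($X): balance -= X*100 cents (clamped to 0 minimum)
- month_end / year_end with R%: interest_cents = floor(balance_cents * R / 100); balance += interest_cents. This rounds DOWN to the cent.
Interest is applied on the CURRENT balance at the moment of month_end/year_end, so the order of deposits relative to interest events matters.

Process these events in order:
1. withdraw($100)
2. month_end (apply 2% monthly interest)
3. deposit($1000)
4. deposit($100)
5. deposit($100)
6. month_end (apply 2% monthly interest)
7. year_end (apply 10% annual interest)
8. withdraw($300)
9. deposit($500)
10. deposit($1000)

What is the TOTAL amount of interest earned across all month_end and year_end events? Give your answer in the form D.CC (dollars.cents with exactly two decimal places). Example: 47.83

After 1 (withdraw($100)): balance=$900.00 total_interest=$0.00
After 2 (month_end (apply 2% monthly interest)): balance=$918.00 total_interest=$18.00
After 3 (deposit($1000)): balance=$1918.00 total_interest=$18.00
After 4 (deposit($100)): balance=$2018.00 total_interest=$18.00
After 5 (deposit($100)): balance=$2118.00 total_interest=$18.00
After 6 (month_end (apply 2% monthly interest)): balance=$2160.36 total_interest=$60.36
After 7 (year_end (apply 10% annual interest)): balance=$2376.39 total_interest=$276.39
After 8 (withdraw($300)): balance=$2076.39 total_interest=$276.39
After 9 (deposit($500)): balance=$2576.39 total_interest=$276.39
After 10 (deposit($1000)): balance=$3576.39 total_interest=$276.39

Answer: 276.39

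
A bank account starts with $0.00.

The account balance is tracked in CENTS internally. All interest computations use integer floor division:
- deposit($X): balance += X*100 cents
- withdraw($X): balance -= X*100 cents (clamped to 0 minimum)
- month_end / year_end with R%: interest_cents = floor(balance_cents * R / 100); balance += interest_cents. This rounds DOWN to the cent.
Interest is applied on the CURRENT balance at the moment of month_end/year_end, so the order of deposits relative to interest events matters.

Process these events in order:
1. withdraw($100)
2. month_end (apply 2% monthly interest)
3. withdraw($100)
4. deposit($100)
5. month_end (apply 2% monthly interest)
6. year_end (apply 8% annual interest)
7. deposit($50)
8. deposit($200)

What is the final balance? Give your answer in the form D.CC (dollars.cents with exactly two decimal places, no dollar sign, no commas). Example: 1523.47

After 1 (withdraw($100)): balance=$0.00 total_interest=$0.00
After 2 (month_end (apply 2% monthly interest)): balance=$0.00 total_interest=$0.00
After 3 (withdraw($100)): balance=$0.00 total_interest=$0.00
After 4 (deposit($100)): balance=$100.00 total_interest=$0.00
After 5 (month_end (apply 2% monthly interest)): balance=$102.00 total_interest=$2.00
After 6 (year_end (apply 8% annual interest)): balance=$110.16 total_interest=$10.16
After 7 (deposit($50)): balance=$160.16 total_interest=$10.16
After 8 (deposit($200)): balance=$360.16 total_interest=$10.16

Answer: 360.16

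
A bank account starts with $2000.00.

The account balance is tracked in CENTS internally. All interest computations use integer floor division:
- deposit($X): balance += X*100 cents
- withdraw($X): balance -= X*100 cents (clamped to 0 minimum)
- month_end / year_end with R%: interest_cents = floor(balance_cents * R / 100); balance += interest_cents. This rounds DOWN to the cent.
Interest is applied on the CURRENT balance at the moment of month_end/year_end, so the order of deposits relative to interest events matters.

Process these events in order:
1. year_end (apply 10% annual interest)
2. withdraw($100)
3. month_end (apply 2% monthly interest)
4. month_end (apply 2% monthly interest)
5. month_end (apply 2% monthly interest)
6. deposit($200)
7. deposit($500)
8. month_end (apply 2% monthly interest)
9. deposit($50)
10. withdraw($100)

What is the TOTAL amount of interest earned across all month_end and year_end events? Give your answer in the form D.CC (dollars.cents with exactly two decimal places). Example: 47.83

After 1 (year_end (apply 10% annual interest)): balance=$2200.00 total_interest=$200.00
After 2 (withdraw($100)): balance=$2100.00 total_interest=$200.00
After 3 (month_end (apply 2% monthly interest)): balance=$2142.00 total_interest=$242.00
After 4 (month_end (apply 2% monthly interest)): balance=$2184.84 total_interest=$284.84
After 5 (month_end (apply 2% monthly interest)): balance=$2228.53 total_interest=$328.53
After 6 (deposit($200)): balance=$2428.53 total_interest=$328.53
After 7 (deposit($500)): balance=$2928.53 total_interest=$328.53
After 8 (month_end (apply 2% monthly interest)): balance=$2987.10 total_interest=$387.10
After 9 (deposit($50)): balance=$3037.10 total_interest=$387.10
After 10 (withdraw($100)): balance=$2937.10 total_interest=$387.10

Answer: 387.10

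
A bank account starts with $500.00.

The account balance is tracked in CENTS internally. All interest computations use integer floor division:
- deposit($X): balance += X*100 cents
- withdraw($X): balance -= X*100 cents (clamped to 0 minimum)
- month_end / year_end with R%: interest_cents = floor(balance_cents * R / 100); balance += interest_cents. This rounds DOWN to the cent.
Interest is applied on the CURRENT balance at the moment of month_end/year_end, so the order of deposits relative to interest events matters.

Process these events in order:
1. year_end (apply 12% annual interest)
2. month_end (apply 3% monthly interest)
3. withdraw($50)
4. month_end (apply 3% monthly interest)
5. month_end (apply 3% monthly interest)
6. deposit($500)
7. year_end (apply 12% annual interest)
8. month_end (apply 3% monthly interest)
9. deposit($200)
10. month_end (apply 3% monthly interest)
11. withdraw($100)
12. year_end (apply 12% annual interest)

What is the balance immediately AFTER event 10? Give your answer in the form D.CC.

After 1 (year_end (apply 12% annual interest)): balance=$560.00 total_interest=$60.00
After 2 (month_end (apply 3% monthly interest)): balance=$576.80 total_interest=$76.80
After 3 (withdraw($50)): balance=$526.80 total_interest=$76.80
After 4 (month_end (apply 3% monthly interest)): balance=$542.60 total_interest=$92.60
After 5 (month_end (apply 3% monthly interest)): balance=$558.87 total_interest=$108.87
After 6 (deposit($500)): balance=$1058.87 total_interest=$108.87
After 7 (year_end (apply 12% annual interest)): balance=$1185.93 total_interest=$235.93
After 8 (month_end (apply 3% monthly interest)): balance=$1221.50 total_interest=$271.50
After 9 (deposit($200)): balance=$1421.50 total_interest=$271.50
After 10 (month_end (apply 3% monthly interest)): balance=$1464.14 total_interest=$314.14

Answer: 1464.14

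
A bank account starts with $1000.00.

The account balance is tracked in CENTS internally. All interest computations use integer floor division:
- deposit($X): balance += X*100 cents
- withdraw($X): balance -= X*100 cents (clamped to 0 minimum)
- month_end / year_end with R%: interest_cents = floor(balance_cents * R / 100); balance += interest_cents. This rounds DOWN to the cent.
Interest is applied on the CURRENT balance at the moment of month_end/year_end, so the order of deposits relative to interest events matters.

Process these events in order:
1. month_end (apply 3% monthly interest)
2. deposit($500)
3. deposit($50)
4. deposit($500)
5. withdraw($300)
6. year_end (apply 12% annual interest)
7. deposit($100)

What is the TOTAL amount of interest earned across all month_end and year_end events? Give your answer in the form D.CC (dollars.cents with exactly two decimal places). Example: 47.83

Answer: 243.60

Derivation:
After 1 (month_end (apply 3% monthly interest)): balance=$1030.00 total_interest=$30.00
After 2 (deposit($500)): balance=$1530.00 total_interest=$30.00
After 3 (deposit($50)): balance=$1580.00 total_interest=$30.00
After 4 (deposit($500)): balance=$2080.00 total_interest=$30.00
After 5 (withdraw($300)): balance=$1780.00 total_interest=$30.00
After 6 (year_end (apply 12% annual interest)): balance=$1993.60 total_interest=$243.60
After 7 (deposit($100)): balance=$2093.60 total_interest=$243.60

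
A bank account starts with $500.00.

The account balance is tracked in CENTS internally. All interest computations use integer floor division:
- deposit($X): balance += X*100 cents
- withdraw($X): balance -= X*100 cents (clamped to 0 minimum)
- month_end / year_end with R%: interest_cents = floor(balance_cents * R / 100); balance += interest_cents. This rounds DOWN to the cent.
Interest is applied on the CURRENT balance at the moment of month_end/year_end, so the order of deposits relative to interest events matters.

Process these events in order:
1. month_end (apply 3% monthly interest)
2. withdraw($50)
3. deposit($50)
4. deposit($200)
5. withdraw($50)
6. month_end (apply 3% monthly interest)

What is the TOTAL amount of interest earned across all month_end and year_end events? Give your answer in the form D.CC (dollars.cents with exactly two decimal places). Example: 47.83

After 1 (month_end (apply 3% monthly interest)): balance=$515.00 total_interest=$15.00
After 2 (withdraw($50)): balance=$465.00 total_interest=$15.00
After 3 (deposit($50)): balance=$515.00 total_interest=$15.00
After 4 (deposit($200)): balance=$715.00 total_interest=$15.00
After 5 (withdraw($50)): balance=$665.00 total_interest=$15.00
After 6 (month_end (apply 3% monthly interest)): balance=$684.95 total_interest=$34.95

Answer: 34.95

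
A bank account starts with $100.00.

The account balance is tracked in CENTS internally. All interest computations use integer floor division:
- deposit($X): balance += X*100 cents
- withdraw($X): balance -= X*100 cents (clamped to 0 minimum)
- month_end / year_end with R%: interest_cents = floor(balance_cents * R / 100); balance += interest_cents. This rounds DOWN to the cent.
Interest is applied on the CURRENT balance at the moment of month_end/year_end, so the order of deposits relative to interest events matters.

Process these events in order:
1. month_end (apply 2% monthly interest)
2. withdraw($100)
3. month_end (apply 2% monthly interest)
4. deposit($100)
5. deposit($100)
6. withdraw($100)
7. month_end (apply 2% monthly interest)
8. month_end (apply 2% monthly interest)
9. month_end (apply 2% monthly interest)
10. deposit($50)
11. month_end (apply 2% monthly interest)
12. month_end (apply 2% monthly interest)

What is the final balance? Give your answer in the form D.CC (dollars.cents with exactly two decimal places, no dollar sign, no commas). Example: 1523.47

Answer: 164.66

Derivation:
After 1 (month_end (apply 2% monthly interest)): balance=$102.00 total_interest=$2.00
After 2 (withdraw($100)): balance=$2.00 total_interest=$2.00
After 3 (month_end (apply 2% monthly interest)): balance=$2.04 total_interest=$2.04
After 4 (deposit($100)): balance=$102.04 total_interest=$2.04
After 5 (deposit($100)): balance=$202.04 total_interest=$2.04
After 6 (withdraw($100)): balance=$102.04 total_interest=$2.04
After 7 (month_end (apply 2% monthly interest)): balance=$104.08 total_interest=$4.08
After 8 (month_end (apply 2% monthly interest)): balance=$106.16 total_interest=$6.16
After 9 (month_end (apply 2% monthly interest)): balance=$108.28 total_interest=$8.28
After 10 (deposit($50)): balance=$158.28 total_interest=$8.28
After 11 (month_end (apply 2% monthly interest)): balance=$161.44 total_interest=$11.44
After 12 (month_end (apply 2% monthly interest)): balance=$164.66 total_interest=$14.66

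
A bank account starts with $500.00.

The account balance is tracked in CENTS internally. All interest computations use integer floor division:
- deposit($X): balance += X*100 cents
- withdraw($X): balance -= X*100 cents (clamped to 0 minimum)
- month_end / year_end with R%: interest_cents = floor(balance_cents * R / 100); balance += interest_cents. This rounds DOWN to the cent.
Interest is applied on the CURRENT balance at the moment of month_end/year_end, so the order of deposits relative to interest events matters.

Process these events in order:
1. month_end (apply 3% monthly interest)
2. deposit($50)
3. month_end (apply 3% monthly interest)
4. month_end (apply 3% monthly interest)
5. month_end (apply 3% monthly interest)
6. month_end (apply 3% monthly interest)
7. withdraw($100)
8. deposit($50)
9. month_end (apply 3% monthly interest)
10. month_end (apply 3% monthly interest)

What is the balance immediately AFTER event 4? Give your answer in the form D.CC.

Answer: 599.40

Derivation:
After 1 (month_end (apply 3% monthly interest)): balance=$515.00 total_interest=$15.00
After 2 (deposit($50)): balance=$565.00 total_interest=$15.00
After 3 (month_end (apply 3% monthly interest)): balance=$581.95 total_interest=$31.95
After 4 (month_end (apply 3% monthly interest)): balance=$599.40 total_interest=$49.40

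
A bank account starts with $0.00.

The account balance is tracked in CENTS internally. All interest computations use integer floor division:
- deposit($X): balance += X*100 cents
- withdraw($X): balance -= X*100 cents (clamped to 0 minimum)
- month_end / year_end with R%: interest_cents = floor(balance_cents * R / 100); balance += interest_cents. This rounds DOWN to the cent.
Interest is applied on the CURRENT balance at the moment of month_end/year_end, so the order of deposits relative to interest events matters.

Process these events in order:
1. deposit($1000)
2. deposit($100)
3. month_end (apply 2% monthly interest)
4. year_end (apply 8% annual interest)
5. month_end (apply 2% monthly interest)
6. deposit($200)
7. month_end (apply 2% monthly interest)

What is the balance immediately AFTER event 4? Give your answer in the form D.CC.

After 1 (deposit($1000)): balance=$1000.00 total_interest=$0.00
After 2 (deposit($100)): balance=$1100.00 total_interest=$0.00
After 3 (month_end (apply 2% monthly interest)): balance=$1122.00 total_interest=$22.00
After 4 (year_end (apply 8% annual interest)): balance=$1211.76 total_interest=$111.76

Answer: 1211.76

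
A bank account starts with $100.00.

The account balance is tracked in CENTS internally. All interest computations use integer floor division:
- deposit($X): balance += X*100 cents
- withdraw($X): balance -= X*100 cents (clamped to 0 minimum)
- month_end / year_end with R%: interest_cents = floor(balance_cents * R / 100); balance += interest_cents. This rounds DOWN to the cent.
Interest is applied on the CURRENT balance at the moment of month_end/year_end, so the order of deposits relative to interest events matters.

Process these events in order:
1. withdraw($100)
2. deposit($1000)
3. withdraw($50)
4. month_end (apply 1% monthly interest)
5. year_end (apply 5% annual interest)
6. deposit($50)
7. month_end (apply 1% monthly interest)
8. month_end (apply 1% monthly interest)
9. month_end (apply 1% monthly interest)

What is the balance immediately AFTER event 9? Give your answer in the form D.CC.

After 1 (withdraw($100)): balance=$0.00 total_interest=$0.00
After 2 (deposit($1000)): balance=$1000.00 total_interest=$0.00
After 3 (withdraw($50)): balance=$950.00 total_interest=$0.00
After 4 (month_end (apply 1% monthly interest)): balance=$959.50 total_interest=$9.50
After 5 (year_end (apply 5% annual interest)): balance=$1007.47 total_interest=$57.47
After 6 (deposit($50)): balance=$1057.47 total_interest=$57.47
After 7 (month_end (apply 1% monthly interest)): balance=$1068.04 total_interest=$68.04
After 8 (month_end (apply 1% monthly interest)): balance=$1078.72 total_interest=$78.72
After 9 (month_end (apply 1% monthly interest)): balance=$1089.50 total_interest=$89.50

Answer: 1089.50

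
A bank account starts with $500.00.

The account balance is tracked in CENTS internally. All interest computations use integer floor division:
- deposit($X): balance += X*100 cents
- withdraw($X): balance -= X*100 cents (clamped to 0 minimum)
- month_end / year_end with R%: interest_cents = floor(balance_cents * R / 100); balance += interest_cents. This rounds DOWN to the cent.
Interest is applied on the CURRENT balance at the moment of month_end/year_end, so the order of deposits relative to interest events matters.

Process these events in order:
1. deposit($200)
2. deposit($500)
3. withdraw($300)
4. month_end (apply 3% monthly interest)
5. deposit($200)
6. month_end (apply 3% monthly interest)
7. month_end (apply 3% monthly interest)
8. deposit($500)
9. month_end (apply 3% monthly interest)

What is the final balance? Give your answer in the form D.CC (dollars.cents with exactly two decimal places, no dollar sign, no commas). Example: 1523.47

Answer: 1746.49

Derivation:
After 1 (deposit($200)): balance=$700.00 total_interest=$0.00
After 2 (deposit($500)): balance=$1200.00 total_interest=$0.00
After 3 (withdraw($300)): balance=$900.00 total_interest=$0.00
After 4 (month_end (apply 3% monthly interest)): balance=$927.00 total_interest=$27.00
After 5 (deposit($200)): balance=$1127.00 total_interest=$27.00
After 6 (month_end (apply 3% monthly interest)): balance=$1160.81 total_interest=$60.81
After 7 (month_end (apply 3% monthly interest)): balance=$1195.63 total_interest=$95.63
After 8 (deposit($500)): balance=$1695.63 total_interest=$95.63
After 9 (month_end (apply 3% monthly interest)): balance=$1746.49 total_interest=$146.49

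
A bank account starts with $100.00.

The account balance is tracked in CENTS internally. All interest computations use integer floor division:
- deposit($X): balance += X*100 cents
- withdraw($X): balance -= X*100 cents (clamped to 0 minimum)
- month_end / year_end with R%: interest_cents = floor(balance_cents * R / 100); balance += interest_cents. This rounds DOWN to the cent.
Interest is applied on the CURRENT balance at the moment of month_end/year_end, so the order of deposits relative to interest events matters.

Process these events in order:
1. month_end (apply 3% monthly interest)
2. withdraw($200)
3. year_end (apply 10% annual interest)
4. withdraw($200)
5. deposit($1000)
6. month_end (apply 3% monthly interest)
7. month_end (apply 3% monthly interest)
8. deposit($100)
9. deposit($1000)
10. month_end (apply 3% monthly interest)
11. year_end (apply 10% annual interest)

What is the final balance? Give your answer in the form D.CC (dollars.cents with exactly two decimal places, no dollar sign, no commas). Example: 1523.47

Answer: 2448.29

Derivation:
After 1 (month_end (apply 3% monthly interest)): balance=$103.00 total_interest=$3.00
After 2 (withdraw($200)): balance=$0.00 total_interest=$3.00
After 3 (year_end (apply 10% annual interest)): balance=$0.00 total_interest=$3.00
After 4 (withdraw($200)): balance=$0.00 total_interest=$3.00
After 5 (deposit($1000)): balance=$1000.00 total_interest=$3.00
After 6 (month_end (apply 3% monthly interest)): balance=$1030.00 total_interest=$33.00
After 7 (month_end (apply 3% monthly interest)): balance=$1060.90 total_interest=$63.90
After 8 (deposit($100)): balance=$1160.90 total_interest=$63.90
After 9 (deposit($1000)): balance=$2160.90 total_interest=$63.90
After 10 (month_end (apply 3% monthly interest)): balance=$2225.72 total_interest=$128.72
After 11 (year_end (apply 10% annual interest)): balance=$2448.29 total_interest=$351.29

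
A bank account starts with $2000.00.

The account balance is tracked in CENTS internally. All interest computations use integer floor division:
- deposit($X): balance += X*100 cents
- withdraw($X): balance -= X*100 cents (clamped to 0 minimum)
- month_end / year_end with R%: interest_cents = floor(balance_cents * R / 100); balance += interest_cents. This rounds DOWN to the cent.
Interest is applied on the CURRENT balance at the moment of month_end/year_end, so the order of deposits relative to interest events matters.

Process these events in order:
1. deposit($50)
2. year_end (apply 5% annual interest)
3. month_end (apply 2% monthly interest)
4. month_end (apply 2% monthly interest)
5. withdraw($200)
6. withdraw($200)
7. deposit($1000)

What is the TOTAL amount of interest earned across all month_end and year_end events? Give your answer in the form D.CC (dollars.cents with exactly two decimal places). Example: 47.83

After 1 (deposit($50)): balance=$2050.00 total_interest=$0.00
After 2 (year_end (apply 5% annual interest)): balance=$2152.50 total_interest=$102.50
After 3 (month_end (apply 2% monthly interest)): balance=$2195.55 total_interest=$145.55
After 4 (month_end (apply 2% monthly interest)): balance=$2239.46 total_interest=$189.46
After 5 (withdraw($200)): balance=$2039.46 total_interest=$189.46
After 6 (withdraw($200)): balance=$1839.46 total_interest=$189.46
After 7 (deposit($1000)): balance=$2839.46 total_interest=$189.46

Answer: 189.46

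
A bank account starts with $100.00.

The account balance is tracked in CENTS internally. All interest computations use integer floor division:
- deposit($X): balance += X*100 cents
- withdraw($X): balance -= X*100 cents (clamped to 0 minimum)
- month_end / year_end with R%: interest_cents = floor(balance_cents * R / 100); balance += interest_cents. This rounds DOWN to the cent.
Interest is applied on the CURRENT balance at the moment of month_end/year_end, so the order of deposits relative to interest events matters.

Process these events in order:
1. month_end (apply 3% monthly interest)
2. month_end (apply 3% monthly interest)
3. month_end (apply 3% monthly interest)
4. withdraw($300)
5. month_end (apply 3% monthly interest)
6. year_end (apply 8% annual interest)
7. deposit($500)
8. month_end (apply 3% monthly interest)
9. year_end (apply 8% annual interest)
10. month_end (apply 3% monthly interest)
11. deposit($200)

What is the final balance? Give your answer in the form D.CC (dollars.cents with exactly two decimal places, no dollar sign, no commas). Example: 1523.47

After 1 (month_end (apply 3% monthly interest)): balance=$103.00 total_interest=$3.00
After 2 (month_end (apply 3% monthly interest)): balance=$106.09 total_interest=$6.09
After 3 (month_end (apply 3% monthly interest)): balance=$109.27 total_interest=$9.27
After 4 (withdraw($300)): balance=$0.00 total_interest=$9.27
After 5 (month_end (apply 3% monthly interest)): balance=$0.00 total_interest=$9.27
After 6 (year_end (apply 8% annual interest)): balance=$0.00 total_interest=$9.27
After 7 (deposit($500)): balance=$500.00 total_interest=$9.27
After 8 (month_end (apply 3% monthly interest)): balance=$515.00 total_interest=$24.27
After 9 (year_end (apply 8% annual interest)): balance=$556.20 total_interest=$65.47
After 10 (month_end (apply 3% monthly interest)): balance=$572.88 total_interest=$82.15
After 11 (deposit($200)): balance=$772.88 total_interest=$82.15

Answer: 772.88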